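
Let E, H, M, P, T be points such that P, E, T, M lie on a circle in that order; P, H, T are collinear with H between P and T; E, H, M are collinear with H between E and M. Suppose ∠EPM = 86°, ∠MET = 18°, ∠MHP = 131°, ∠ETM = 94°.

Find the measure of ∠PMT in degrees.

∠PMT = 99°

1. ∠MPT = 18°  [same arc TM]
2. ∠EMT = 68°  [△ETM]
3. ∠MHT = 49°  [linear pair at H on PT]
4. ∠MTP = 63°  [△THM]
5. ∠PMT = 99°  [△PTM]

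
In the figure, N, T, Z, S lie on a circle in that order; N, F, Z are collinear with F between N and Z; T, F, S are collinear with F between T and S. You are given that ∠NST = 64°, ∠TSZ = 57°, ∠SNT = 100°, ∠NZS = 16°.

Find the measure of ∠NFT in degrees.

∠NFT = 107°

1. ∠NTS = 16°  [△NTS]
2. ∠TNZ = 57°  [same arc TZ]
3. ∠NFT = 107°  [△NFT]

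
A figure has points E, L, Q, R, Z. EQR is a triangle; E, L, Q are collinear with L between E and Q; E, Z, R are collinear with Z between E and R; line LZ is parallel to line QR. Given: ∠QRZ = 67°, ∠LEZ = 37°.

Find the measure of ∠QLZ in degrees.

1. ∠ERQ = 67°  [Z on ray RE]
2. ∠QER = 37°  [L on EQ, Z on ER]
3. ∠EQR = 76°  [△EQR]
4. ∠ELZ = 76°  [LZ∥QR, corresponding at L]
5. ∠QLZ = 104°  [linear pair at L on EQ]

∠QLZ = 104°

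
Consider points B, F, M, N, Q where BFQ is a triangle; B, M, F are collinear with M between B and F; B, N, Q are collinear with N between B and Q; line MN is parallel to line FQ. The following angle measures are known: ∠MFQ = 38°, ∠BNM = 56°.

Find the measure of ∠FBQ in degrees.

∠FBQ = 86°

1. ∠BFQ = 38°  [M on ray FB]
2. ∠BQF = 56°  [MN∥FQ, corresponding at N]
3. ∠FBQ = 86°  [△BFQ]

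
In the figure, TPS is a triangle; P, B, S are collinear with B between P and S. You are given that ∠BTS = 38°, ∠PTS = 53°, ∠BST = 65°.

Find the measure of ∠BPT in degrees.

1. ∠PST = 65°  [B on ray SP]
2. ∠SPT = 62°  [△TPS]
3. ∠BPT = 62°  [B on ray PS]

∠BPT = 62°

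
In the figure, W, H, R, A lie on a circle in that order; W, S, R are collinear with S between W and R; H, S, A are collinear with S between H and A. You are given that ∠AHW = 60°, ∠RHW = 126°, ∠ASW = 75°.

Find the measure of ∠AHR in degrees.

1. ∠ARW = 60°  [same arc WA]
2. ∠RAW = 54°  [cyclic WHRA, opposite ∠H+∠A]
3. ∠AWR = 66°  [△WRA]
4. ∠AHR = 66°  [same arc RA]

∠AHR = 66°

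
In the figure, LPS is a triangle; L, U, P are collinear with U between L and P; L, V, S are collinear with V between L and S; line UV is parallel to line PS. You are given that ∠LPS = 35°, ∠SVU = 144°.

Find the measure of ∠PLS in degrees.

∠PLS = 109°

1. ∠LUV = 35°  [UV∥PS, corresponding at U]
2. ∠LVU = 36°  [linear pair at V on LS]
3. ∠ULV = 109°  [△LUV]
4. ∠PLS = 109°  [U on LP, V on LS]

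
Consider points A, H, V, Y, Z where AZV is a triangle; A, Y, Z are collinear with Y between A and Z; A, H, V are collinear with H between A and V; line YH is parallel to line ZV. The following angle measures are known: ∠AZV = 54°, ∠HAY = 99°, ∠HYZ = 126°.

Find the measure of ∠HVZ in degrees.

∠HVZ = 27°

1. ∠AYH = 54°  [YH∥ZV, corresponding at Y]
2. ∠AHY = 27°  [△AYH]
3. ∠VHY = 153°  [linear pair at H on AV]
4. ∠HVZ = 27°  [YH∥ZV, co-interior at V–H]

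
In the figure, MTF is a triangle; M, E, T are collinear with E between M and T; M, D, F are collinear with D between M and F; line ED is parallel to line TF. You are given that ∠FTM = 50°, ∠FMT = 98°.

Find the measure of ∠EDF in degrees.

∠EDF = 148°

1. ∠MFT = 32°  [△MTF]
2. ∠EDM = 32°  [ED∥TF, corresponding at D]
3. ∠EDF = 148°  [linear pair at D on MF]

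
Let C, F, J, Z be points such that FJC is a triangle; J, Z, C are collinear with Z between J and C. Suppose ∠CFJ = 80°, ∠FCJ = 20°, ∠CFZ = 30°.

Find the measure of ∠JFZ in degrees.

∠JFZ = 50°

1. ∠CJF = 80°  [△FJC]
2. ∠FCZ = 20°  [Z on ray CJ]
3. ∠CZF = 130°  [△FZC]
4. ∠FJZ = 80°  [Z on ray JC]
5. ∠FZJ = 50°  [linear pair at Z on JC]
6. ∠JFZ = 50°  [△FJZ]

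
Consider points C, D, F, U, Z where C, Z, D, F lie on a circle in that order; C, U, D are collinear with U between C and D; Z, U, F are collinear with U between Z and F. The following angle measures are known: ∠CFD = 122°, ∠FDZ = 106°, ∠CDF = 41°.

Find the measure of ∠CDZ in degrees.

1. ∠FCZ = 74°  [cyclic CZDF, opposite ∠C+∠D]
2. ∠CZF = 41°  [same arc CF]
3. ∠CFZ = 65°  [△CZF]
4. ∠CDZ = 65°  [same arc CZ]

∠CDZ = 65°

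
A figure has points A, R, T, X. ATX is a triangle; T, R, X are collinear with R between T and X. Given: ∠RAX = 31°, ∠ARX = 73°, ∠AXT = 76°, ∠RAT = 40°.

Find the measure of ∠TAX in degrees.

∠TAX = 71°

1. ∠ART = 107°  [linear pair at R on TX]
2. ∠ATR = 33°  [△ATR]
3. ∠ATX = 33°  [R on ray TX]
4. ∠TAX = 71°  [△ATX]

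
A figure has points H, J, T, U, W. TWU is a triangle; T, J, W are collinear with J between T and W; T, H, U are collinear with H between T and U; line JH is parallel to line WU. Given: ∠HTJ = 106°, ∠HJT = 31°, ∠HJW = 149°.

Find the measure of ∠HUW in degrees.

1. ∠JHT = 43°  [△TJH]
2. ∠JHU = 137°  [linear pair at H on TU]
3. ∠HUW = 43°  [JH∥WU, co-interior at U–H]

∠HUW = 43°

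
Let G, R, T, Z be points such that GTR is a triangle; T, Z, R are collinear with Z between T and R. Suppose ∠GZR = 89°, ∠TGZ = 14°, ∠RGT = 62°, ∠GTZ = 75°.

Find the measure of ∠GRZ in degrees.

∠GRZ = 43°

1. ∠GTR = 75°  [Z on ray TR]
2. ∠GRT = 43°  [△GTR]
3. ∠GRZ = 43°  [Z on ray RT]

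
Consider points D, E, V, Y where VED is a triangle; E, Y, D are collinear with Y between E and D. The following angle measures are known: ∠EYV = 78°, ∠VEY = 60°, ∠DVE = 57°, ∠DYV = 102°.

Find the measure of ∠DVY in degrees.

1. ∠DEV = 60°  [Y on ray ED]
2. ∠EDV = 63°  [△VED]
3. ∠VDY = 63°  [Y on ray DE]
4. ∠DVY = 15°  [△VYD]

∠DVY = 15°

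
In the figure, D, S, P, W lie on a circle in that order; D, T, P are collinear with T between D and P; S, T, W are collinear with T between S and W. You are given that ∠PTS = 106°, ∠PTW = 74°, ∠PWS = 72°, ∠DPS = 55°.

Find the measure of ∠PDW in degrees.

∠PDW = 19°

1. ∠DTW = 106°  [vertical angles at T]
2. ∠DWS = 55°  [same arc DS]
3. ∠PDW = 19°  [△DTW]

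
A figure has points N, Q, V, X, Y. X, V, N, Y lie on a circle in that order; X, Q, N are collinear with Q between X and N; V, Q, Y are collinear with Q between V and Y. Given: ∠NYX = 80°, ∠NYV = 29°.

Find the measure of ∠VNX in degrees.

1. ∠NVX = 100°  [cyclic XVNY, opposite ∠V+∠Y]
2. ∠NXV = 29°  [same arc VN]
3. ∠VNX = 51°  [△XVN]

∠VNX = 51°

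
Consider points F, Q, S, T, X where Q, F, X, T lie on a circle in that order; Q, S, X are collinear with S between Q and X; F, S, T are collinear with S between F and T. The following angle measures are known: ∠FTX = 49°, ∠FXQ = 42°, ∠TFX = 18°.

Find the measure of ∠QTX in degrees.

∠QTX = 91°

1. ∠FQX = 49°  [same arc FX]
2. ∠QFX = 89°  [△QFX]
3. ∠QTX = 91°  [cyclic QFXT, opposite ∠F+∠T]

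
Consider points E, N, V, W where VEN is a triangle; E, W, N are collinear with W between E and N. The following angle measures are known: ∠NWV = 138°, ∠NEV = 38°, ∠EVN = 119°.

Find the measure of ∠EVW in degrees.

∠EVW = 100°

1. ∠EWV = 42°  [linear pair at W on EN]
2. ∠VEW = 38°  [W on ray EN]
3. ∠EVW = 100°  [△VEW]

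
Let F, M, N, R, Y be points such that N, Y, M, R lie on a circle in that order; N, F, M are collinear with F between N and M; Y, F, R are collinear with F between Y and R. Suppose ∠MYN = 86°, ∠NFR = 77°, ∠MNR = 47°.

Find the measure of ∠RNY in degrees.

∠RNY = 85°

1. ∠MRN = 94°  [cyclic NYMR, opposite ∠Y+∠R]
2. ∠MFR = 103°  [linear pair at F on NM]
3. ∠MYR = 47°  [same arc MR]
4. ∠NMR = 39°  [△NMR]
5. ∠MRY = 38°  [△MFR]
6. ∠RMY = 95°  [△YMR]
7. ∠RNY = 85°  [cyclic NYMR, opposite ∠N+∠M]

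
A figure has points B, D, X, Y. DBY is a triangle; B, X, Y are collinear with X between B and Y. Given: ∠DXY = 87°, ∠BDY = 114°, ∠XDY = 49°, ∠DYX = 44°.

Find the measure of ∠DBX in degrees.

1. ∠BYD = 44°  [X on ray YB]
2. ∠DBY = 22°  [△DBY]
3. ∠DBX = 22°  [X on ray BY]

∠DBX = 22°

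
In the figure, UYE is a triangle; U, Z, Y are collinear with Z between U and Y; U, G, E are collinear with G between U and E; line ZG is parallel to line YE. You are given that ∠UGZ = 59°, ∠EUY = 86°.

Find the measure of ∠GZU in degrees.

1. ∠UEY = 59°  [ZG∥YE, corresponding at G]
2. ∠EYU = 35°  [△UYE]
3. ∠GZU = 35°  [ZG∥YE, corresponding at Z]

∠GZU = 35°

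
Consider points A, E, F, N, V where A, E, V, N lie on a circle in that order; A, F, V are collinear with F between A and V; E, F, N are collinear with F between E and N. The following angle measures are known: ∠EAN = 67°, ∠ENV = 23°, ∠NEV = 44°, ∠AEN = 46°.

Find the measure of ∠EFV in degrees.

1. ∠EAV = 23°  [same arc EV]
2. ∠AFE = 111°  [△AFE]
3. ∠EFV = 69°  [linear pair at F on AV]

∠EFV = 69°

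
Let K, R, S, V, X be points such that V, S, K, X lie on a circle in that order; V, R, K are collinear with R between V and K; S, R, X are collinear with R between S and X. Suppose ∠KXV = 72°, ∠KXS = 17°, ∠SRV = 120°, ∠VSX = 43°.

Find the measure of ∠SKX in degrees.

∠SKX = 98°

1. ∠KSV = 108°  [cyclic VSKX, opposite ∠S+∠X]
2. ∠KVS = 17°  [same arc SK]
3. ∠KRS = 60°  [linear pair at R on VK]
4. ∠SKV = 55°  [△VSK]
5. ∠KSX = 65°  [△SRK]
6. ∠SKX = 98°  [△SKX]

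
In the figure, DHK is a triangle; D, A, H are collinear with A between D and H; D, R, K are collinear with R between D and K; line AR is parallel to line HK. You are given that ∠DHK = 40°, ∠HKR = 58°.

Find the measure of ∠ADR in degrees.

∠ADR = 82°

1. ∠DKH = 58°  [R on ray KD]
2. ∠HDK = 82°  [△DHK]
3. ∠ADR = 82°  [A on DH, R on DK]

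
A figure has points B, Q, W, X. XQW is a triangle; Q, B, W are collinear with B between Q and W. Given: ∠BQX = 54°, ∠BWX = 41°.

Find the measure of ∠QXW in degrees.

1. ∠WQX = 54°  [B on ray QW]
2. ∠QWX = 41°  [B on ray WQ]
3. ∠QXW = 85°  [△XQW]

∠QXW = 85°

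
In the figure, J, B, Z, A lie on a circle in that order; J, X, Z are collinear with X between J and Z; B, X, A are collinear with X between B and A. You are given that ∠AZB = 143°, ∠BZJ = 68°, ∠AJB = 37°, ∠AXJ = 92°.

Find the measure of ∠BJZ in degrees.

1. ∠BAJ = 68°  [same arc JB]
2. ∠ABJ = 75°  [△JBA]
3. ∠BXZ = 92°  [vertical angles at X]
4. ∠BXJ = 88°  [linear pair at X on JZ]
5. ∠BJZ = 17°  [△JXB]

∠BJZ = 17°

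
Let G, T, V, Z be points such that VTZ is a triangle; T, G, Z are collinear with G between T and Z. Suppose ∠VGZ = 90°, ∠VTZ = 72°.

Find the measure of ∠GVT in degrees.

1. ∠TGV = 90°  [linear pair at G on TZ]
2. ∠GTV = 72°  [G on ray TZ]
3. ∠GVT = 18°  [△VTG]

∠GVT = 18°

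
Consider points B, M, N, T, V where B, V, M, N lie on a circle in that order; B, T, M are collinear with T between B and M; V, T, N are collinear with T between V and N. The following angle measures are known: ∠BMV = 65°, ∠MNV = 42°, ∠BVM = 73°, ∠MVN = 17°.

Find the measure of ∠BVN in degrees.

1. ∠MBV = 42°  [△BVM]
2. ∠MTV = 98°  [△VTM]
3. ∠BTV = 82°  [linear pair at T on BM]
4. ∠BVN = 56°  [△BTV]

∠BVN = 56°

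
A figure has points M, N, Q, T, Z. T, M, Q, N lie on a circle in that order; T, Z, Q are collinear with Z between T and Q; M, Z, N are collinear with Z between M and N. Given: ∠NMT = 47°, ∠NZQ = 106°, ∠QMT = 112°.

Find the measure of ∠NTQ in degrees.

1. ∠NQT = 47°  [same arc TN]
2. ∠QNT = 68°  [cyclic TMQN, opposite ∠M+∠N]
3. ∠NTQ = 65°  [△TQN]

∠NTQ = 65°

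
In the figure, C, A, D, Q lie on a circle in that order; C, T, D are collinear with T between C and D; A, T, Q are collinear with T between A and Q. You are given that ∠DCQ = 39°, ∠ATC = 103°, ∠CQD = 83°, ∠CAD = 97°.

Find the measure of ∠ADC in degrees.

∠ADC = 64°

1. ∠DAQ = 39°  [same arc DQ]
2. ∠ATD = 77°  [linear pair at T on CD]
3. ∠ADC = 64°  [△ATD]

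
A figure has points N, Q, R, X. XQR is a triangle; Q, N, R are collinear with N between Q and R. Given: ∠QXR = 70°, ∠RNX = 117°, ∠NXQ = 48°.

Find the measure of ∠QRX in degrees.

1. ∠QNX = 63°  [linear pair at N on QR]
2. ∠NQX = 69°  [△XQN]
3. ∠RQX = 69°  [N on ray QR]
4. ∠QRX = 41°  [△XQR]

∠QRX = 41°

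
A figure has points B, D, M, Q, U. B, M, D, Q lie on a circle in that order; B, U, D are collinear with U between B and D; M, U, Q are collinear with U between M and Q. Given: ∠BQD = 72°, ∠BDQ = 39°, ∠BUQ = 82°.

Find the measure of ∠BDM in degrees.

∠BDM = 29°

1. ∠DBQ = 69°  [△BDQ]
2. ∠DUM = 82°  [vertical angles at U]
3. ∠DMQ = 69°  [same arc DQ]
4. ∠BDM = 29°  [△MUD]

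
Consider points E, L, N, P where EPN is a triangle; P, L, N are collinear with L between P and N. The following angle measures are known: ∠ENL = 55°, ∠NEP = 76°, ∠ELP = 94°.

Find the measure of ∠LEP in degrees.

1. ∠ENP = 55°  [L on ray NP]
2. ∠EPN = 49°  [△EPN]
3. ∠EPL = 49°  [L on ray PN]
4. ∠LEP = 37°  [△EPL]

∠LEP = 37°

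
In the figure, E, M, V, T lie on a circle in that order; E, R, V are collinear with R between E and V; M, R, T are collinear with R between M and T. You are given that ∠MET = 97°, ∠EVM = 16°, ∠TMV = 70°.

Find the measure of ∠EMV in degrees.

∠EMV = 137°

1. ∠MVT = 83°  [cyclic EMVT, opposite ∠E+∠V]
2. ∠MTV = 27°  [△MVT]
3. ∠MEV = 27°  [same arc MV]
4. ∠EMV = 137°  [△EMV]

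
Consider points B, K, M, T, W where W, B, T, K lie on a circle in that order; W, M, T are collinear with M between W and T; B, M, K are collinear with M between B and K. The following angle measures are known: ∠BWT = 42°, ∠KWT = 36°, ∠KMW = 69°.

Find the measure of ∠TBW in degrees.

1. ∠KBT = 36°  [same arc TK]
2. ∠BMT = 69°  [vertical angles at M]
3. ∠BTW = 75°  [△BMT]
4. ∠TBW = 63°  [△WBT]

∠TBW = 63°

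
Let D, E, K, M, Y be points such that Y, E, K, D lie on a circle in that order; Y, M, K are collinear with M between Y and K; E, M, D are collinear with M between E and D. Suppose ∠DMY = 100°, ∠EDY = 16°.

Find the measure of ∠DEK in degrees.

∠DEK = 64°

1. ∠EMK = 100°  [vertical angles at M]
2. ∠EKY = 16°  [same arc YE]
3. ∠DEK = 64°  [△EMK]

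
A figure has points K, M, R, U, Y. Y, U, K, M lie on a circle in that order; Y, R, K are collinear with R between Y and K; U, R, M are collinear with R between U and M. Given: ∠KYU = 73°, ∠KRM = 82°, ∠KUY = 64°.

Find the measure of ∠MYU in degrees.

∠MYU = 112°

1. ∠UKY = 43°  [△YUK]
2. ∠URY = 82°  [vertical angles at R]
3. ∠UMY = 43°  [same arc YU]
4. ∠MUY = 25°  [△YRU]
5. ∠MYU = 112°  [△YUM]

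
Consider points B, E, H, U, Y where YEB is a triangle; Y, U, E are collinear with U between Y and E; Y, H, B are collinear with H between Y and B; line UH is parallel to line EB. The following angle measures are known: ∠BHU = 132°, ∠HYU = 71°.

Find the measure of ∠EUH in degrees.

1. ∠UHY = 48°  [linear pair at H on YB]
2. ∠HUY = 61°  [△YUH]
3. ∠EUH = 119°  [linear pair at U on YE]

∠EUH = 119°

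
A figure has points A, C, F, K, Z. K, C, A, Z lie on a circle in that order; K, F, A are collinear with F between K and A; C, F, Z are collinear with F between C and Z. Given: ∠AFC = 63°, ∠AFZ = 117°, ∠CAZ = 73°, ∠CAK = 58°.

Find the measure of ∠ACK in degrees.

∠ACK = 74°

1. ∠ACZ = 59°  [△CFA]
2. ∠AZC = 48°  [△CAZ]
3. ∠AKC = 48°  [same arc CA]
4. ∠ACK = 74°  [△KCA]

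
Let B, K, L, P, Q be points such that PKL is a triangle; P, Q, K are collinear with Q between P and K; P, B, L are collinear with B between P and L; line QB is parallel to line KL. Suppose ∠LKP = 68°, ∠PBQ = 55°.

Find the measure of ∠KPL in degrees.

∠KPL = 57°

1. ∠BQP = 68°  [QB∥KL, corresponding at Q]
2. ∠BPQ = 57°  [△PQB]
3. ∠KPL = 57°  [Q on PK, B on PL]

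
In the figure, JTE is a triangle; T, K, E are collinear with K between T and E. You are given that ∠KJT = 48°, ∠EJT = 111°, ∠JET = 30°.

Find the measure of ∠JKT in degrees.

1. ∠ETJ = 39°  [△JTE]
2. ∠JTK = 39°  [K on ray TE]
3. ∠JKT = 93°  [△JTK]

∠JKT = 93°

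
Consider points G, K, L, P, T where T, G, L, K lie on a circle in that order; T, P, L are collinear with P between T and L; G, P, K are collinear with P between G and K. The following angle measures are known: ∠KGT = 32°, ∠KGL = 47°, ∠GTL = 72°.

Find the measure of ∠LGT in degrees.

∠LGT = 79°

1. ∠KLT = 32°  [same arc TK]
2. ∠KTL = 47°  [same arc LK]
3. ∠LKT = 101°  [△TLK]
4. ∠LGT = 79°  [cyclic TGLK, opposite ∠G+∠K]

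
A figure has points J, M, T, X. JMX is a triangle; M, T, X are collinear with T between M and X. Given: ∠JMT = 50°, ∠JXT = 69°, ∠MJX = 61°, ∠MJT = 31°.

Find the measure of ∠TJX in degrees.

∠TJX = 30°

1. ∠JTM = 99°  [△JMT]
2. ∠JTX = 81°  [linear pair at T on MX]
3. ∠TJX = 30°  [△JTX]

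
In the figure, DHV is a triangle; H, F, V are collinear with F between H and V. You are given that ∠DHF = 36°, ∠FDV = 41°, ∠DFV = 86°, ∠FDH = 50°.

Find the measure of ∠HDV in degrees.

∠HDV = 91°

1. ∠DHV = 36°  [F on ray HV]
2. ∠DVF = 53°  [△DFV]
3. ∠DVH = 53°  [F on ray VH]
4. ∠HDV = 91°  [△DHV]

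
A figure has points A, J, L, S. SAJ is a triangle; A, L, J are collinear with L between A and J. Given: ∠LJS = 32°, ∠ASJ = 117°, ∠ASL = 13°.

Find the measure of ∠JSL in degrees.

1. ∠AJS = 32°  [L on ray JA]
2. ∠JAS = 31°  [△SAJ]
3. ∠LAS = 31°  [L on ray AJ]
4. ∠ALS = 136°  [△SAL]
5. ∠JLS = 44°  [linear pair at L on AJ]
6. ∠JSL = 104°  [△SLJ]

∠JSL = 104°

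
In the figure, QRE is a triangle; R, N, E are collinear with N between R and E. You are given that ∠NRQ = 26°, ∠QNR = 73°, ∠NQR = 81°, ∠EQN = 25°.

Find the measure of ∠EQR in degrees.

∠EQR = 106°

1. ∠ERQ = 26°  [N on ray RE]
2. ∠ENQ = 107°  [linear pair at N on RE]
3. ∠NEQ = 48°  [△QNE]
4. ∠QER = 48°  [N on ray ER]
5. ∠EQR = 106°  [△QRE]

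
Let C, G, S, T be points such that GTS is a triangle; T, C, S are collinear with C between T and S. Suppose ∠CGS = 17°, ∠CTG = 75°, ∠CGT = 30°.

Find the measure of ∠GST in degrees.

∠GST = 58°

1. ∠GCT = 75°  [△GTC]
2. ∠GCS = 105°  [linear pair at C on TS]
3. ∠CSG = 58°  [△GCS]
4. ∠GST = 58°  [C on ray ST]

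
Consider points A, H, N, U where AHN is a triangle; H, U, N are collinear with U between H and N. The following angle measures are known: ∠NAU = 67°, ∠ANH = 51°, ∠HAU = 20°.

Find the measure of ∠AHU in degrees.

1. ∠ANU = 51°  [U on ray NH]
2. ∠AUN = 62°  [△AUN]
3. ∠AUH = 118°  [linear pair at U on HN]
4. ∠AHU = 42°  [△AHU]

∠AHU = 42°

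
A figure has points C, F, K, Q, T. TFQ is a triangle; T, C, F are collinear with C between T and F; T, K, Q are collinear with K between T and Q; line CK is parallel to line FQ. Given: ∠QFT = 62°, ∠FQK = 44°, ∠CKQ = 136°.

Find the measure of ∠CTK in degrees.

∠CTK = 74°

1. ∠KCT = 62°  [CK∥FQ, corresponding at C]
2. ∠CKT = 44°  [linear pair at K on TQ]
3. ∠CTK = 74°  [△TCK]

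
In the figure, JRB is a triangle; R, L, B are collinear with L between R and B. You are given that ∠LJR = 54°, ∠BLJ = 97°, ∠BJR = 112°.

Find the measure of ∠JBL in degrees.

1. ∠JLR = 83°  [linear pair at L on RB]
2. ∠JRL = 43°  [△JRL]
3. ∠BRJ = 43°  [L on ray RB]
4. ∠JBR = 25°  [△JRB]
5. ∠JBL = 25°  [L on ray BR]

∠JBL = 25°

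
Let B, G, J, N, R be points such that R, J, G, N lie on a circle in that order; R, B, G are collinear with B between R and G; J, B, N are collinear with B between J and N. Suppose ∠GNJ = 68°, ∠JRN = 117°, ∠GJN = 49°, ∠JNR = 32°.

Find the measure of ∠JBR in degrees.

1. ∠GRJ = 68°  [same arc JG]
2. ∠NJR = 31°  [△RJN]
3. ∠JBR = 81°  [△RBJ]

∠JBR = 81°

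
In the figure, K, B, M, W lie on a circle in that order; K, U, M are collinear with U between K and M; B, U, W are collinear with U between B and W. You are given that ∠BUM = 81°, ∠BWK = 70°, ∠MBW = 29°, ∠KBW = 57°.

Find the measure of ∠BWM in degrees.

1. ∠KUW = 81°  [vertical angles at U]
2. ∠KMW = 57°  [same arc KW]
3. ∠MUW = 99°  [linear pair at U on KM]
4. ∠BWM = 24°  [△MUW]

∠BWM = 24°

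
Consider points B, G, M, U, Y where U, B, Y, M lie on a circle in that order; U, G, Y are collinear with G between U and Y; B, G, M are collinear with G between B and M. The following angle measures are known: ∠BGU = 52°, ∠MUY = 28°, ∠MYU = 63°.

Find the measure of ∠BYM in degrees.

∠BYM = 87°

1. ∠MGY = 52°  [vertical angles at G]
2. ∠MBY = 28°  [same arc YM]
3. ∠BMY = 65°  [△YGM]
4. ∠BYM = 87°  [△BYM]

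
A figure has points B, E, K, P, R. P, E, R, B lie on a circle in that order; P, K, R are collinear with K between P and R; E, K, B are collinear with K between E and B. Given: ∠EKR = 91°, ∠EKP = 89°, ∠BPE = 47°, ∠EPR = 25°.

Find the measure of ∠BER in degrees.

1. ∠BRE = 133°  [cyclic PERB, opposite ∠P+∠R]
2. ∠EBR = 25°  [same arc ER]
3. ∠BER = 22°  [△ERB]

∠BER = 22°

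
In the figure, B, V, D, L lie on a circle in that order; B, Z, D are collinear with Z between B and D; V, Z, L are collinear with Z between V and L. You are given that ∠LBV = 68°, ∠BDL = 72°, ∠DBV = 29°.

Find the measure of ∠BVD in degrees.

1. ∠LDV = 112°  [cyclic BVDL, opposite ∠B+∠D]
2. ∠BVL = 72°  [same arc BL]
3. ∠DLV = 29°  [same arc VD]
4. ∠BZV = 79°  [△BZV]
5. ∠DVL = 39°  [△VDL]
6. ∠DZV = 101°  [linear pair at Z on BD]
7. ∠BDV = 40°  [△VZD]
8. ∠BVD = 111°  [△BVD]

∠BVD = 111°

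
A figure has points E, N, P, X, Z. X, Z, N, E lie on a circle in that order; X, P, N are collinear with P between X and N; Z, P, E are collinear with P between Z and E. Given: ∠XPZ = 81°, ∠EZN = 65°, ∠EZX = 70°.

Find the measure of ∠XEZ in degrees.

∠XEZ = 16°

1. ∠EPN = 81°  [vertical angles at P]
2. ∠EXN = 65°  [same arc NE]
3. ∠EPX = 99°  [linear pair at P on XN]
4. ∠XEZ = 16°  [△XPE]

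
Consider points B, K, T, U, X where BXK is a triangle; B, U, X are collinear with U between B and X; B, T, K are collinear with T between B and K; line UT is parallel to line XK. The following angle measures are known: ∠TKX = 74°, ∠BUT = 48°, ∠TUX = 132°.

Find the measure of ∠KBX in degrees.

1. ∠BKX = 74°  [T on ray KB]
2. ∠BXK = 48°  [UT∥XK, corresponding at U]
3. ∠KBX = 58°  [△BXK]

∠KBX = 58°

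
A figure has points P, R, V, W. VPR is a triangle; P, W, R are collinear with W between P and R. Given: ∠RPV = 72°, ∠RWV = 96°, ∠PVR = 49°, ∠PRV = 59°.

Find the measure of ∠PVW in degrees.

∠PVW = 24°

1. ∠VPW = 72°  [W on ray PR]
2. ∠PWV = 84°  [linear pair at W on PR]
3. ∠PVW = 24°  [△VPW]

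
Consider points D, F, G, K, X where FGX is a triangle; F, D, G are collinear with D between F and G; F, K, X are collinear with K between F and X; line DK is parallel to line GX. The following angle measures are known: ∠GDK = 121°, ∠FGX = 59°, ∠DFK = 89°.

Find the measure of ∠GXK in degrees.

1. ∠FDK = 59°  [linear pair at D on FG]
2. ∠DKF = 32°  [△FDK]
3. ∠DKX = 148°  [linear pair at K on FX]
4. ∠GXK = 32°  [DK∥GX, co-interior at X–K]

∠GXK = 32°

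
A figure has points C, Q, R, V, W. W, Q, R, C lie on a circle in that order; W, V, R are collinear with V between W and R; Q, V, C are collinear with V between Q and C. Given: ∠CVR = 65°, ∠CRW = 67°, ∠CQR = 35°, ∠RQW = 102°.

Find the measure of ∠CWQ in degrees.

∠CWQ = 83°

1. ∠CVW = 115°  [linear pair at V on WR]
2. ∠CQW = 67°  [same arc WC]
3. ∠CWR = 35°  [same arc RC]
4. ∠QCW = 30°  [△WVC]
5. ∠CWQ = 83°  [△WQC]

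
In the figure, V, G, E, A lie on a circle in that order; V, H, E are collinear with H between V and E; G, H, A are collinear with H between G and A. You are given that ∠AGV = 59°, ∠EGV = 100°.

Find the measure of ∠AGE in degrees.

1. ∠AEV = 59°  [same arc VA]
2. ∠EAV = 80°  [cyclic VGEA, opposite ∠G+∠A]
3. ∠AVE = 41°  [△VEA]
4. ∠AGE = 41°  [same arc EA]

∠AGE = 41°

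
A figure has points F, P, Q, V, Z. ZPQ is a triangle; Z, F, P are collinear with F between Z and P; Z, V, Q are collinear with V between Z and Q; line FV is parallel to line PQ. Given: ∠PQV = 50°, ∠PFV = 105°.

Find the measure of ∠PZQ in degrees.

1. ∠PQZ = 50°  [V on ray QZ]
2. ∠VFZ = 75°  [linear pair at F on ZP]
3. ∠FVZ = 50°  [FV∥PQ, corresponding at V]
4. ∠FZV = 55°  [△ZFV]
5. ∠PZQ = 55°  [F on ZP, V on ZQ]

∠PZQ = 55°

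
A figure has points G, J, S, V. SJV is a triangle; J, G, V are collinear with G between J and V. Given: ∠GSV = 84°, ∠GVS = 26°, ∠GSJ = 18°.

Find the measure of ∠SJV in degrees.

∠SJV = 52°

1. ∠SGV = 70°  [△SGV]
2. ∠JGS = 110°  [linear pair at G on JV]
3. ∠GJS = 52°  [△SJG]
4. ∠SJV = 52°  [G on ray JV]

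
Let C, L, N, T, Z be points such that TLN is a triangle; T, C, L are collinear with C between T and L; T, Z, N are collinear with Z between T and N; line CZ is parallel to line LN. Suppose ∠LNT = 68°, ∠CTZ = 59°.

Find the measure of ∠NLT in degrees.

1. ∠CZT = 68°  [CZ∥LN, corresponding at Z]
2. ∠TCZ = 53°  [△TCZ]
3. ∠NLT = 53°  [CZ∥LN, corresponding at C]

∠NLT = 53°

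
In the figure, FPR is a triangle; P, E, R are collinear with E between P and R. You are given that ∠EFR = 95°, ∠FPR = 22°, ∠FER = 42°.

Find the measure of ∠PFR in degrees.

1. ∠ERF = 43°  [△FER]
2. ∠FRP = 43°  [E on ray RP]
3. ∠PFR = 115°  [△FPR]

∠PFR = 115°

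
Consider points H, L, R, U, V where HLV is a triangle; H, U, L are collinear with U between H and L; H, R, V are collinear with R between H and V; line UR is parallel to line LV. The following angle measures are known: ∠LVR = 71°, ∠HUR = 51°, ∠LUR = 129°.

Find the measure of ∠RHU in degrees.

1. ∠HVL = 71°  [R on ray VH]
2. ∠HLV = 51°  [UR∥LV, corresponding at U]
3. ∠LHV = 58°  [△HLV]
4. ∠RHU = 58°  [U on HL, R on HV]

∠RHU = 58°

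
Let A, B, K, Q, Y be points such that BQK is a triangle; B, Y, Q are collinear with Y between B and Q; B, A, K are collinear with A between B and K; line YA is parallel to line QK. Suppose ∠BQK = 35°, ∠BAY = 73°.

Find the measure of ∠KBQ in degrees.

1. ∠AYB = 35°  [YA∥QK, corresponding at Y]
2. ∠ABY = 72°  [△BYA]
3. ∠KBQ = 72°  [Y on BQ, A on BK]

∠KBQ = 72°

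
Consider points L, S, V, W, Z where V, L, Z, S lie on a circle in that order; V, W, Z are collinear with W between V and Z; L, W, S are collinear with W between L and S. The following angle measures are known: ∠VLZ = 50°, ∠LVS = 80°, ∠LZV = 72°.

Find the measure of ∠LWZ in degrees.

∠LWZ = 86°

1. ∠LVZ = 58°  [△VLZ]
2. ∠LZS = 100°  [cyclic VLZS, opposite ∠V+∠Z]
3. ∠LSZ = 58°  [same arc LZ]
4. ∠SLZ = 22°  [△LZS]
5. ∠LWZ = 86°  [△LWZ]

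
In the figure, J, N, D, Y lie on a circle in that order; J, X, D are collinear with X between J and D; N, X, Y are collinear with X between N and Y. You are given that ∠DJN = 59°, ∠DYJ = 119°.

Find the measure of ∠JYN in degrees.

1. ∠DNJ = 61°  [cyclic JNDY, opposite ∠N+∠Y]
2. ∠JDN = 60°  [△JND]
3. ∠JYN = 60°  [same arc JN]

∠JYN = 60°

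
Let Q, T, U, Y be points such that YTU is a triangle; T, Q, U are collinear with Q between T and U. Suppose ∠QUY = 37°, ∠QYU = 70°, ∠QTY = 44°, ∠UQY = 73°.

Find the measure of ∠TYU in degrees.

∠TYU = 99°

1. ∠TUY = 37°  [Q on ray UT]
2. ∠UTY = 44°  [Q on ray TU]
3. ∠TYU = 99°  [△YTU]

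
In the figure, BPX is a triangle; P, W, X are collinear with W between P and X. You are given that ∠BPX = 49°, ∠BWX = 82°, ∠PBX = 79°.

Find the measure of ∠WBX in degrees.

∠WBX = 46°

1. ∠BXP = 52°  [△BPX]
2. ∠BXW = 52°  [W on ray XP]
3. ∠WBX = 46°  [△BWX]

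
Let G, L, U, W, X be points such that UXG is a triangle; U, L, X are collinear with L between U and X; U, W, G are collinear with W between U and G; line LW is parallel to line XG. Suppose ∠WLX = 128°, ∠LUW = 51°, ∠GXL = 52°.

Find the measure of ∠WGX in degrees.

∠WGX = 77°

1. ∠ULW = 52°  [linear pair at L on UX]
2. ∠LWU = 77°  [△ULW]
3. ∠GWL = 103°  [linear pair at W on UG]
4. ∠WGX = 77°  [LW∥XG, co-interior at G–W]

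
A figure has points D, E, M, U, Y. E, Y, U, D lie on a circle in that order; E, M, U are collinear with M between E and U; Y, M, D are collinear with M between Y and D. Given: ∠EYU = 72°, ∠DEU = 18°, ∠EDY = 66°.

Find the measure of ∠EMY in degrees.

∠EMY = 84°

1. ∠DYU = 18°  [same arc UD]
2. ∠EUY = 66°  [same arc EY]
3. ∠UMY = 96°  [△YMU]
4. ∠EMY = 84°  [linear pair at M on EU]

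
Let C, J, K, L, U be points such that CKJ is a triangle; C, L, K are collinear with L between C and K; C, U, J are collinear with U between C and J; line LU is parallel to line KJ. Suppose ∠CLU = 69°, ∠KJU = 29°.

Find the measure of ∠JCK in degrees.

1. ∠CKJ = 69°  [LU∥KJ, corresponding at L]
2. ∠CJK = 29°  [U on ray JC]
3. ∠JCK = 82°  [△CKJ]

∠JCK = 82°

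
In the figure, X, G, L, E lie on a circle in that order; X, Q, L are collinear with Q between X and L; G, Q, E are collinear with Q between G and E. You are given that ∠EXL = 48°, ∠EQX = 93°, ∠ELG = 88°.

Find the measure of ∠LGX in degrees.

∠LGX = 97°

1. ∠EGL = 48°  [same arc LE]
2. ∠GQL = 93°  [vertical angles at Q]
3. ∠GEL = 44°  [△GLE]
4. ∠GLX = 39°  [△GQL]
5. ∠GXL = 44°  [same arc GL]
6. ∠LGX = 97°  [△XGL]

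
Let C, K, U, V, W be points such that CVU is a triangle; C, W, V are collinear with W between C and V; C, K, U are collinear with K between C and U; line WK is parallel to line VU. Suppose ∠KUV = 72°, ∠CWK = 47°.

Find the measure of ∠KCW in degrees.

∠KCW = 61°

1. ∠CUV = 72°  [K on ray UC]
2. ∠CVU = 47°  [WK∥VU, corresponding at W]
3. ∠UCV = 61°  [△CVU]
4. ∠KCW = 61°  [W on CV, K on CU]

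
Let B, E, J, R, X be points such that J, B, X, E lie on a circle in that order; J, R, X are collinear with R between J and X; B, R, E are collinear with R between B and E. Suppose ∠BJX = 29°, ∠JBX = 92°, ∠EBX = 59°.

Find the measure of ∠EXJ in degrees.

∠EXJ = 33°

1. ∠JEX = 88°  [cyclic JBXE, opposite ∠B+∠E]
2. ∠EJX = 59°  [same arc XE]
3. ∠EXJ = 33°  [△JXE]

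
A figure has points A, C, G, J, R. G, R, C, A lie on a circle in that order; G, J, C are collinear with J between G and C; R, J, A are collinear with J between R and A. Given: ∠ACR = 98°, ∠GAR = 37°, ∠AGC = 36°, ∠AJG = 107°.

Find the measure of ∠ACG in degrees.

1. ∠AGR = 82°  [cyclic GRCA, opposite ∠G+∠C]
2. ∠ARG = 61°  [△GRA]
3. ∠ACG = 61°  [same arc GA]

∠ACG = 61°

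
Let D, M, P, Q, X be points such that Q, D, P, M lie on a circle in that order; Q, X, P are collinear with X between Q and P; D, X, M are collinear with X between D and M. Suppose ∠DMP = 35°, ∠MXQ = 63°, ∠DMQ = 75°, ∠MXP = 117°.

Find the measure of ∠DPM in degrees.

1. ∠DXP = 63°  [vertical angles at X]
2. ∠DPQ = 75°  [same arc QD]
3. ∠MDP = 42°  [△DXP]
4. ∠DPM = 103°  [△DPM]

∠DPM = 103°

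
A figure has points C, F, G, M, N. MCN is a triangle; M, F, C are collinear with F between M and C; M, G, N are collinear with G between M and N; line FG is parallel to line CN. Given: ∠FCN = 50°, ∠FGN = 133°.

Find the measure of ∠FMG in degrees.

1. ∠MCN = 50°  [F on ray CM]
2. ∠FGM = 47°  [linear pair at G on MN]
3. ∠GFM = 50°  [FG∥CN, corresponding at F]
4. ∠FMG = 83°  [△MFG]

∠FMG = 83°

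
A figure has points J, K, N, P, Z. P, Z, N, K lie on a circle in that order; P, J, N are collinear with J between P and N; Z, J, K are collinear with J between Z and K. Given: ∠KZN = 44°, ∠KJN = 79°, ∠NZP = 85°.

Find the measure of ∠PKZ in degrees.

∠PKZ = 35°

1. ∠KPN = 44°  [same arc NK]
2. ∠KJP = 101°  [linear pair at J on PN]
3. ∠PKZ = 35°  [△PJK]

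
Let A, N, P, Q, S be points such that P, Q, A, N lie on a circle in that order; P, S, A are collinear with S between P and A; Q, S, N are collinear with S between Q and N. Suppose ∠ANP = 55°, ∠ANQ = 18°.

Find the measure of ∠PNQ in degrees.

1. ∠AQP = 125°  [cyclic PQAN, opposite ∠Q+∠N]
2. ∠APQ = 18°  [same arc QA]
3. ∠PAQ = 37°  [△PQA]
4. ∠PNQ = 37°  [same arc PQ]

∠PNQ = 37°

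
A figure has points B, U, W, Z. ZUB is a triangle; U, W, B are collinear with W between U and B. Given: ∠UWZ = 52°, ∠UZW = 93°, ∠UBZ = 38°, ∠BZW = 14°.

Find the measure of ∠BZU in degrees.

∠BZU = 107°

1. ∠WUZ = 35°  [△ZUW]
2. ∠BUZ = 35°  [W on ray UB]
3. ∠BZU = 107°  [△ZUB]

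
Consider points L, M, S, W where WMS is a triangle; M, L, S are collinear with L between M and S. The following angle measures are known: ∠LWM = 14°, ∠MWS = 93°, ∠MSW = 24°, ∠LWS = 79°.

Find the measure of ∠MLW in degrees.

1. ∠LSW = 24°  [L on ray SM]
2. ∠SLW = 77°  [△WLS]
3. ∠MLW = 103°  [linear pair at L on MS]

∠MLW = 103°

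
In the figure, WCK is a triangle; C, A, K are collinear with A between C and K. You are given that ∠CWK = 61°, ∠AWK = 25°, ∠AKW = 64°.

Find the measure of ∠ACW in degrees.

∠ACW = 55°

1. ∠CKW = 64°  [A on ray KC]
2. ∠KCW = 55°  [△WCK]
3. ∠ACW = 55°  [A on ray CK]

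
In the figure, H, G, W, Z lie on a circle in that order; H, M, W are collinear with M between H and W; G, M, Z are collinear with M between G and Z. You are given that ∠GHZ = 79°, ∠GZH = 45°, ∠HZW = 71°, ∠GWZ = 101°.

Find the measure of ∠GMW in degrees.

∠GMW = 82°

1. ∠HGZ = 56°  [△HGZ]
2. ∠GWH = 45°  [same arc HG]
3. ∠HGW = 109°  [cyclic HGWZ, opposite ∠G+∠Z]
4. ∠GHW = 26°  [△HGW]
5. ∠GMH = 98°  [△HMG]
6. ∠GMW = 82°  [linear pair at M on HW]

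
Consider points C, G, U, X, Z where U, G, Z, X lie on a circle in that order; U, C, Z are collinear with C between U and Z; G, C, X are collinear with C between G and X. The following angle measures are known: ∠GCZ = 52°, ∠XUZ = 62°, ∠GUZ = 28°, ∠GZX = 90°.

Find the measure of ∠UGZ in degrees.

1. ∠XGZ = 62°  [same arc ZX]
2. ∠GZU = 66°  [△GCZ]
3. ∠UGZ = 86°  [△UGZ]

∠UGZ = 86°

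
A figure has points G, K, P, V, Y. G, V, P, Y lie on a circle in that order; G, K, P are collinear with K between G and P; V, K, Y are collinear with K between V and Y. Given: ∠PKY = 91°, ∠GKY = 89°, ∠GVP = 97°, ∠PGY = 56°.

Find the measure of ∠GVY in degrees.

1. ∠GYP = 83°  [cyclic GVPY, opposite ∠V+∠Y]
2. ∠GPY = 41°  [△GPY]
3. ∠GVY = 41°  [same arc GY]

∠GVY = 41°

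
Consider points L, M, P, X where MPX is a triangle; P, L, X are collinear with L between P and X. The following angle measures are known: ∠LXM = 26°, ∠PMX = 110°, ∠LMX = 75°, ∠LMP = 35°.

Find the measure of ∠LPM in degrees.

1. ∠MXP = 26°  [L on ray XP]
2. ∠MPX = 44°  [△MPX]
3. ∠LPM = 44°  [L on ray PX]

∠LPM = 44°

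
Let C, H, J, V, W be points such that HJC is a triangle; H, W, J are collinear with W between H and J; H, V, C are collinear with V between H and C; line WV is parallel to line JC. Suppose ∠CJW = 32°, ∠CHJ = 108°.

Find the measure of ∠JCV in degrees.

∠JCV = 40°

1. ∠CJH = 32°  [W on ray JH]
2. ∠HCJ = 40°  [△HJC]
3. ∠JCV = 40°  [V on ray CH]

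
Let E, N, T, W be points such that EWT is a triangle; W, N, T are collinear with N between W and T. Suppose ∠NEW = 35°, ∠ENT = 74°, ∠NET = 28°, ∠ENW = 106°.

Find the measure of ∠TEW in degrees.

1. ∠EWN = 39°  [△EWN]
2. ∠ETN = 78°  [△ENT]
3. ∠EWT = 39°  [N on ray WT]
4. ∠ETW = 78°  [N on ray TW]
5. ∠TEW = 63°  [△EWT]

∠TEW = 63°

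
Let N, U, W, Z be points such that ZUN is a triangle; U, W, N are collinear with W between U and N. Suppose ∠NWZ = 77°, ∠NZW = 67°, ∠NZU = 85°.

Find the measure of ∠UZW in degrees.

∠UZW = 18°

1. ∠WNZ = 36°  [△ZWN]
2. ∠UWZ = 103°  [linear pair at W on UN]
3. ∠UNZ = 36°  [W on ray NU]
4. ∠NUZ = 59°  [△ZUN]
5. ∠WUZ = 59°  [W on ray UN]
6. ∠UZW = 18°  [△ZUW]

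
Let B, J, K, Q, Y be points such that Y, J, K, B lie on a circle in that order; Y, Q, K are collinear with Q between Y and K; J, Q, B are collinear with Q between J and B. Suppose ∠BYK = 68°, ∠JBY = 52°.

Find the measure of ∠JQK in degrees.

1. ∠BJK = 68°  [same arc KB]
2. ∠JKY = 52°  [same arc YJ]
3. ∠JQK = 60°  [△JQK]

∠JQK = 60°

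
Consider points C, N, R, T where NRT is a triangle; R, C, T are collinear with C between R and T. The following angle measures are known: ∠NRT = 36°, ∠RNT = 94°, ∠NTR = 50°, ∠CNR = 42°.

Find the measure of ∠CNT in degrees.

∠CNT = 52°

1. ∠CRN = 36°  [C on ray RT]
2. ∠CTN = 50°  [C on ray TR]
3. ∠NCR = 102°  [△NRC]
4. ∠NCT = 78°  [linear pair at C on RT]
5. ∠CNT = 52°  [△NCT]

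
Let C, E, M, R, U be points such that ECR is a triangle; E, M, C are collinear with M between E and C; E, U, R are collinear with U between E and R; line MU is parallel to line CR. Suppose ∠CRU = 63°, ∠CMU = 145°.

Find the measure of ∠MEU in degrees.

1. ∠CRE = 63°  [U on ray RE]
2. ∠EMU = 35°  [linear pair at M on EC]
3. ∠EUM = 63°  [MU∥CR, corresponding at U]
4. ∠MEU = 82°  [△EMU]

∠MEU = 82°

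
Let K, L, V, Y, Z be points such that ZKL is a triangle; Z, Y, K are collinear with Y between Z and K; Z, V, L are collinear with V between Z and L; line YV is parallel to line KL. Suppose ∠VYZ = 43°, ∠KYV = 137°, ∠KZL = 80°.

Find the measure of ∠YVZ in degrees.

∠YVZ = 57°

1. ∠LKZ = 43°  [YV∥KL, corresponding at Y]
2. ∠KLZ = 57°  [△ZKL]
3. ∠YVZ = 57°  [YV∥KL, corresponding at V]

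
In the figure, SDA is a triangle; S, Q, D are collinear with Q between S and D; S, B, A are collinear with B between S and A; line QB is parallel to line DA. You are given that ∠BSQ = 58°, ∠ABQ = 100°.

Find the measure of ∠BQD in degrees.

1. ∠QBS = 80°  [linear pair at B on SA]
2. ∠BQS = 42°  [△SQB]
3. ∠BQD = 138°  [linear pair at Q on SD]

∠BQD = 138°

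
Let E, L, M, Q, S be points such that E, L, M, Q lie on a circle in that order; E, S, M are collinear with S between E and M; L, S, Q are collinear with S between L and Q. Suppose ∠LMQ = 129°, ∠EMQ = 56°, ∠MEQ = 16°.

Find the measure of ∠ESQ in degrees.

1. ∠LEQ = 51°  [cyclic ELMQ, opposite ∠E+∠M]
2. ∠ELQ = 56°  [same arc EQ]
3. ∠EQL = 73°  [△ELQ]
4. ∠ESQ = 91°  [△ESQ]

∠ESQ = 91°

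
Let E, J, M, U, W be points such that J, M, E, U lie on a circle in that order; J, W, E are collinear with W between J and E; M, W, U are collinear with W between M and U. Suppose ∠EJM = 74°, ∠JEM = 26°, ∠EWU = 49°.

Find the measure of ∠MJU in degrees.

1. ∠JUM = 26°  [same arc JM]
2. ∠JWM = 49°  [vertical angles at W]
3. ∠JMU = 57°  [△JWM]
4. ∠MJU = 97°  [△JMU]

∠MJU = 97°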